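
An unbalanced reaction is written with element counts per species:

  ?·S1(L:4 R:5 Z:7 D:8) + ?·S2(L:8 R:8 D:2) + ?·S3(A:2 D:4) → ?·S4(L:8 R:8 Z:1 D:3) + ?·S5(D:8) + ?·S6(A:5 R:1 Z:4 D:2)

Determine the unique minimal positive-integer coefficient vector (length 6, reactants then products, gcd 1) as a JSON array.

A: 2·0+5·0+5·2 = 10 | 6·0+3·0+2·5 = 10
L: 2·4+5·8+5·0 = 48 | 6·8+3·0+2·0 = 48
R: 2·5+5·8+5·0 = 50 | 6·8+3·0+2·1 = 50
Z: 2·7+5·0+5·0 = 14 | 6·1+3·0+2·4 = 14
D: 2·8+5·2+5·4 = 46 | 6·3+3·8+2·2 = 46
gcd(2,5,5,6,3,2) = 1

Coefficients: [2, 5, 5, 6, 3, 2]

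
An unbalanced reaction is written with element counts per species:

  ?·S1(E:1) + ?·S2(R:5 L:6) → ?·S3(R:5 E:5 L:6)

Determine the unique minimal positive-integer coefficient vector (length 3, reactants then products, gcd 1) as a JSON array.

R: 5·0+1·5 = 5 | 1·5 = 5
E: 5·1+1·0 = 5 | 1·5 = 5
L: 5·0+1·6 = 6 | 1·6 = 6
gcd(5,1,1) = 1

Coefficients: [5, 1, 1]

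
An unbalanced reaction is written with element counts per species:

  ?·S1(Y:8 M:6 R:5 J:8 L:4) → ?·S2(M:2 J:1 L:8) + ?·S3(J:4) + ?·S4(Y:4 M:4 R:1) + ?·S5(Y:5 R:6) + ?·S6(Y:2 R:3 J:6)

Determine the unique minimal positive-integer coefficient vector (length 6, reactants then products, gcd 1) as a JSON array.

Coefficients: [4, 2, 6, 5, 2, 1]

Y: 4·8 = 32 | 2·0+6·0+5·4+2·5+1·2 = 32
M: 4·6 = 24 | 2·2+6·0+5·4+2·0+1·0 = 24
R: 4·5 = 20 | 2·0+6·0+5·1+2·6+1·3 = 20
J: 4·8 = 32 | 2·1+6·4+5·0+2·0+1·6 = 32
L: 4·4 = 16 | 2·8+6·0+5·0+2·0+1·0 = 16
gcd(4,2,6,5,2,1) = 1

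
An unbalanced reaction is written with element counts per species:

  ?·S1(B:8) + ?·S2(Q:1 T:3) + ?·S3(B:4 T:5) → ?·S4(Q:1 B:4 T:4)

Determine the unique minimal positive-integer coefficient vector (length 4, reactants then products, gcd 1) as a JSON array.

Q: 2·0+5·1+1·0 = 5 | 5·1 = 5
B: 2·8+5·0+1·4 = 20 | 5·4 = 20
T: 2·0+5·3+1·5 = 20 | 5·4 = 20
gcd(2,5,1,5) = 1

Coefficients: [2, 5, 1, 5]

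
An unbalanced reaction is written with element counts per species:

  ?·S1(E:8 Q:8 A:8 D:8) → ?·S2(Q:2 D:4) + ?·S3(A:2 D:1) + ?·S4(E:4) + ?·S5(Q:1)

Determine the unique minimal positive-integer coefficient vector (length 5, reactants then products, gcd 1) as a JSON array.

Coefficients: [1, 1, 4, 2, 6]

E: 1·8 = 8 | 1·0+4·0+2·4+6·0 = 8
Q: 1·8 = 8 | 1·2+4·0+2·0+6·1 = 8
A: 1·8 = 8 | 1·0+4·2+2·0+6·0 = 8
D: 1·8 = 8 | 1·4+4·1+2·0+6·0 = 8
gcd(1,1,4,2,6) = 1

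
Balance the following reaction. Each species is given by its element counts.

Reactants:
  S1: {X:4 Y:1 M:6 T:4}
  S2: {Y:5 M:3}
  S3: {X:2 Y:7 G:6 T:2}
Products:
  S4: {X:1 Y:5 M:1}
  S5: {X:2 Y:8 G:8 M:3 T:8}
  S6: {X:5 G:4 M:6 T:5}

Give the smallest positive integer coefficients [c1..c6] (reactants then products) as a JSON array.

Coefficients: [5, 1, 4, 6, 1, 4]

X: 5·4+1·0+4·2 = 28 | 6·1+1·2+4·5 = 28
Y: 5·1+1·5+4·7 = 38 | 6·5+1·8+4·0 = 38
G: 5·0+1·0+4·6 = 24 | 6·0+1·8+4·4 = 24
M: 5·6+1·3+4·0 = 33 | 6·1+1·3+4·6 = 33
T: 5·4+1·0+4·2 = 28 | 6·0+1·8+4·5 = 28
gcd(5,1,4,6,1,4) = 1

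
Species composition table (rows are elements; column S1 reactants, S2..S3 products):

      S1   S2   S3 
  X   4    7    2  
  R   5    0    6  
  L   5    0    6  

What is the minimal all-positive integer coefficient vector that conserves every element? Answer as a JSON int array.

X: 6·4 = 24 | 2·7+5·2 = 24
R: 6·5 = 30 | 2·0+5·6 = 30
L: 6·5 = 30 | 2·0+5·6 = 30
gcd(6,2,5) = 1

Coefficients: [6, 2, 5]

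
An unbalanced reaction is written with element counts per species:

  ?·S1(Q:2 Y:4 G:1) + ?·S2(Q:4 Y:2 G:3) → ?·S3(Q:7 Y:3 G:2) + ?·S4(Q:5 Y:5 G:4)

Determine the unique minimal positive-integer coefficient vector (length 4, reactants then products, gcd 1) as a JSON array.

Q: 4·2+6·4 = 32 | 1·7+5·5 = 32
Y: 4·4+6·2 = 28 | 1·3+5·5 = 28
G: 4·1+6·3 = 22 | 1·2+5·4 = 22
gcd(4,6,1,5) = 1

Coefficients: [4, 6, 1, 5]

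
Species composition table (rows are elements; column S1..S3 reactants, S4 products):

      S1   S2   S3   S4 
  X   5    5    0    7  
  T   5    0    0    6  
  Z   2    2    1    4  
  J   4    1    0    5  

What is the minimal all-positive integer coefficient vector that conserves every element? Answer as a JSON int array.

Coefficients: [6, 1, 6, 5]

X: 6·5+1·5+6·0 = 35 | 5·7 = 35
T: 6·5+1·0+6·0 = 30 | 5·6 = 30
Z: 6·2+1·2+6·1 = 20 | 5·4 = 20
J: 6·4+1·1+6·0 = 25 | 5·5 = 25
gcd(6,1,6,5) = 1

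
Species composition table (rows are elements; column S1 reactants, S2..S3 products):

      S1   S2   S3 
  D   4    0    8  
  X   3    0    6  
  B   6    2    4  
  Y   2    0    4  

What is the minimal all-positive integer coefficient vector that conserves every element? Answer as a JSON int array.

Coefficients: [2, 4, 1]

D: 2·4 = 8 | 4·0+1·8 = 8
X: 2·3 = 6 | 4·0+1·6 = 6
B: 2·6 = 12 | 4·2+1·4 = 12
Y: 2·2 = 4 | 4·0+1·4 = 4
gcd(2,4,1) = 1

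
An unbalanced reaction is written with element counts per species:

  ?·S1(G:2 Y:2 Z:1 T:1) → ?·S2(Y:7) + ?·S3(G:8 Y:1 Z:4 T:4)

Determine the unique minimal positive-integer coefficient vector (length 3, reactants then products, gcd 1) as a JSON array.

Coefficients: [4, 1, 1]

G: 4·2 = 8 | 1·0+1·8 = 8
Y: 4·2 = 8 | 1·7+1·1 = 8
Z: 4·1 = 4 | 1·0+1·4 = 4
T: 4·1 = 4 | 1·0+1·4 = 4
gcd(4,1,1) = 1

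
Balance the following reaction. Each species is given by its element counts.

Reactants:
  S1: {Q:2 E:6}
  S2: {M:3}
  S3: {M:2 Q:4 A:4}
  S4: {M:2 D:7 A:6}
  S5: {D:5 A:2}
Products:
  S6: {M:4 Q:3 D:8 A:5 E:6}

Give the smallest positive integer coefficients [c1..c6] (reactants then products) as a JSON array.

Coefficients: [4, 4, 1, 1, 5, 4]

M: 4·0+4·3+1·2+1·2+5·0 = 16 | 4·4 = 16
Q: 4·2+4·0+1·4+1·0+5·0 = 12 | 4·3 = 12
D: 4·0+4·0+1·0+1·7+5·5 = 32 | 4·8 = 32
A: 4·0+4·0+1·4+1·6+5·2 = 20 | 4·5 = 20
E: 4·6+4·0+1·0+1·0+5·0 = 24 | 4·6 = 24
gcd(4,4,1,1,5,4) = 1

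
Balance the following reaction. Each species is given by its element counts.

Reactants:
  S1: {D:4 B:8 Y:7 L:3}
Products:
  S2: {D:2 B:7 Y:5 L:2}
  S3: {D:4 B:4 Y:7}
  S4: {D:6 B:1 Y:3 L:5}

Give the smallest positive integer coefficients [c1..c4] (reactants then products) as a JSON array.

D: 5·4 = 20 | 5·2+1·4+1·6 = 20
B: 5·8 = 40 | 5·7+1·4+1·1 = 40
Y: 5·7 = 35 | 5·5+1·7+1·3 = 35
L: 5·3 = 15 | 5·2+1·0+1·5 = 15
gcd(5,5,1,1) = 1

Coefficients: [5, 5, 1, 1]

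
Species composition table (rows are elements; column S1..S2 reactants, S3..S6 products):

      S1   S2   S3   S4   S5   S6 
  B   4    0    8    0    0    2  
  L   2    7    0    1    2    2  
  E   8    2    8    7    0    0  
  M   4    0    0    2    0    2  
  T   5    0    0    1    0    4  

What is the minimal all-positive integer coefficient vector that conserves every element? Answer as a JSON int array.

B: 4·4+2·0 = 16 | 1·8+4·0+5·0+4·2 = 16
L: 4·2+2·7 = 22 | 1·0+4·1+5·2+4·2 = 22
E: 4·8+2·2 = 36 | 1·8+4·7+5·0+4·0 = 36
M: 4·4+2·0 = 16 | 1·0+4·2+5·0+4·2 = 16
T: 4·5+2·0 = 20 | 1·0+4·1+5·0+4·4 = 20
gcd(4,2,1,4,5,4) = 1

Coefficients: [4, 2, 1, 4, 5, 4]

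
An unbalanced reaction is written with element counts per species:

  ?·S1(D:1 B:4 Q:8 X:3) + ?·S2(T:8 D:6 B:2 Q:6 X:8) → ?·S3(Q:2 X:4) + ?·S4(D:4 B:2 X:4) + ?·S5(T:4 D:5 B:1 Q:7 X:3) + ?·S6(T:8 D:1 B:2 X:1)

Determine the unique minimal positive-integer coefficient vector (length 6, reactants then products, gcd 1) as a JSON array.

T: 1·0+5·8 = 40 | 5·0+2·0+4·4+3·8 = 40
D: 1·1+5·6 = 31 | 5·0+2·4+4·5+3·1 = 31
B: 1·4+5·2 = 14 | 5·0+2·2+4·1+3·2 = 14
Q: 1·8+5·6 = 38 | 5·2+2·0+4·7+3·0 = 38
X: 1·3+5·8 = 43 | 5·4+2·4+4·3+3·1 = 43
gcd(1,5,5,2,4,3) = 1

Coefficients: [1, 5, 5, 2, 4, 3]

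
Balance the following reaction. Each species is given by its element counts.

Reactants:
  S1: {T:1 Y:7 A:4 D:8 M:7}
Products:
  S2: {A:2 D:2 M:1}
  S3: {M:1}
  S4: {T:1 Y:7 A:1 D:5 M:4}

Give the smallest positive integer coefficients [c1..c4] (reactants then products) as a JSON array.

Coefficients: [2, 3, 3, 2]

T: 2·1 = 2 | 3·0+3·0+2·1 = 2
Y: 2·7 = 14 | 3·0+3·0+2·7 = 14
A: 2·4 = 8 | 3·2+3·0+2·1 = 8
D: 2·8 = 16 | 3·2+3·0+2·5 = 16
M: 2·7 = 14 | 3·1+3·1+2·4 = 14
gcd(2,3,3,2) = 1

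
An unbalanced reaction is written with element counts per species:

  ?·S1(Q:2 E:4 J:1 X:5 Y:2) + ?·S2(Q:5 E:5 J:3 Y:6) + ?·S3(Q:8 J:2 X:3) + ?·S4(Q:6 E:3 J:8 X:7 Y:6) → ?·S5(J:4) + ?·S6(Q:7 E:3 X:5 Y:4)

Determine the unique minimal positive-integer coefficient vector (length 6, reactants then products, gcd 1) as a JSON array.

Coefficients: [1, 1, 2, 2, 6, 5]

Q: 1·2+1·5+2·8+2·6 = 35 | 6·0+5·7 = 35
E: 1·4+1·5+2·0+2·3 = 15 | 6·0+5·3 = 15
J: 1·1+1·3+2·2+2·8 = 24 | 6·4+5·0 = 24
X: 1·5+1·0+2·3+2·7 = 25 | 6·0+5·5 = 25
Y: 1·2+1·6+2·0+2·6 = 20 | 6·0+5·4 = 20
gcd(1,1,2,2,6,5) = 1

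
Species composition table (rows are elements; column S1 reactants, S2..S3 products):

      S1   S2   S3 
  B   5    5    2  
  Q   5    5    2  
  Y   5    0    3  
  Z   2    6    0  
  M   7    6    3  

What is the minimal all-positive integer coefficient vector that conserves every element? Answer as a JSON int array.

B: 3·5 = 15 | 1·5+5·2 = 15
Q: 3·5 = 15 | 1·5+5·2 = 15
Y: 3·5 = 15 | 1·0+5·3 = 15
Z: 3·2 = 6 | 1·6+5·0 = 6
M: 3·7 = 21 | 1·6+5·3 = 21
gcd(3,1,5) = 1

Coefficients: [3, 1, 5]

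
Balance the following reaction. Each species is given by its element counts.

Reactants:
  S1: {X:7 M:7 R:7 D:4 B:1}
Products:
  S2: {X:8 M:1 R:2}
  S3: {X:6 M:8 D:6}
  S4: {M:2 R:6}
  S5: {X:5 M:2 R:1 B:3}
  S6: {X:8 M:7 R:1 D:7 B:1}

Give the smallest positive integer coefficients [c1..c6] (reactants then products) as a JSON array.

Coefficients: [5, 1, 1, 5, 1, 2]

X: 5·7 = 35 | 1·8+1·6+5·0+1·5+2·8 = 35
M: 5·7 = 35 | 1·1+1·8+5·2+1·2+2·7 = 35
R: 5·7 = 35 | 1·2+1·0+5·6+1·1+2·1 = 35
D: 5·4 = 20 | 1·0+1·6+5·0+1·0+2·7 = 20
B: 5·1 = 5 | 1·0+1·0+5·0+1·3+2·1 = 5
gcd(5,1,1,5,1,2) = 1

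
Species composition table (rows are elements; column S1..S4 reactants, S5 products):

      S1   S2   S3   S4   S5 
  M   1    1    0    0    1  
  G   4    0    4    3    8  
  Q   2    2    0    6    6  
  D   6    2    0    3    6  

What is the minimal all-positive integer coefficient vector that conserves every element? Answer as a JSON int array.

Coefficients: [3, 3, 6, 4, 6]

M: 3·1+3·1+6·0+4·0 = 6 | 6·1 = 6
G: 3·4+3·0+6·4+4·3 = 48 | 6·8 = 48
Q: 3·2+3·2+6·0+4·6 = 36 | 6·6 = 36
D: 3·6+3·2+6·0+4·3 = 36 | 6·6 = 36
gcd(3,3,6,4,6) = 1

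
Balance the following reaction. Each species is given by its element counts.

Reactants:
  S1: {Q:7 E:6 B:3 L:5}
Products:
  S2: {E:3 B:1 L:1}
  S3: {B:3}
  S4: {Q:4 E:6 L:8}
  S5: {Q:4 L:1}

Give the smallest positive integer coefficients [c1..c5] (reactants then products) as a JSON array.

Coefficients: [4, 6, 2, 1, 6]

Q: 4·7 = 28 | 6·0+2·0+1·4+6·4 = 28
E: 4·6 = 24 | 6·3+2·0+1·6+6·0 = 24
B: 4·3 = 12 | 6·1+2·3+1·0+6·0 = 12
L: 4·5 = 20 | 6·1+2·0+1·8+6·1 = 20
gcd(4,6,2,1,6) = 1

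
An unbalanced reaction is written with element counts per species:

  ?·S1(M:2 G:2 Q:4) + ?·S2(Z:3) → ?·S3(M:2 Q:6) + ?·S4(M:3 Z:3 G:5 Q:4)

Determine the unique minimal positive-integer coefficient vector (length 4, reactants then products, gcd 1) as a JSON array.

Coefficients: [5, 2, 2, 2]

M: 5·2+2·0 = 10 | 2·2+2·3 = 10
Z: 5·0+2·3 = 6 | 2·0+2·3 = 6
G: 5·2+2·0 = 10 | 2·0+2·5 = 10
Q: 5·4+2·0 = 20 | 2·6+2·4 = 20
gcd(5,2,2,2) = 1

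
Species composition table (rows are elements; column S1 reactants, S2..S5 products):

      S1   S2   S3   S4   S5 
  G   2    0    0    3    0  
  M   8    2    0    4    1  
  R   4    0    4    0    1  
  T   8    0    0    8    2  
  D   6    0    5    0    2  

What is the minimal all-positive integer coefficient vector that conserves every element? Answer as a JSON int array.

G: 3·2 = 6 | 6·0+2·0+2·3+4·0 = 6
M: 3·8 = 24 | 6·2+2·0+2·4+4·1 = 24
R: 3·4 = 12 | 6·0+2·4+2·0+4·1 = 12
T: 3·8 = 24 | 6·0+2·0+2·8+4·2 = 24
D: 3·6 = 18 | 6·0+2·5+2·0+4·2 = 18
gcd(3,6,2,2,4) = 1

Coefficients: [3, 6, 2, 2, 4]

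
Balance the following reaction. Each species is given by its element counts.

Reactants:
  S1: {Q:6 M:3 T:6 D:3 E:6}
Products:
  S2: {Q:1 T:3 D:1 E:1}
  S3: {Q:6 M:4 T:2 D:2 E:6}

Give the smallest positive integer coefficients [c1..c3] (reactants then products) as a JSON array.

Coefficients: [4, 6, 3]

Q: 4·6 = 24 | 6·1+3·6 = 24
M: 4·3 = 12 | 6·0+3·4 = 12
T: 4·6 = 24 | 6·3+3·2 = 24
D: 4·3 = 12 | 6·1+3·2 = 12
E: 4·6 = 24 | 6·1+3·6 = 24
gcd(4,6,3) = 1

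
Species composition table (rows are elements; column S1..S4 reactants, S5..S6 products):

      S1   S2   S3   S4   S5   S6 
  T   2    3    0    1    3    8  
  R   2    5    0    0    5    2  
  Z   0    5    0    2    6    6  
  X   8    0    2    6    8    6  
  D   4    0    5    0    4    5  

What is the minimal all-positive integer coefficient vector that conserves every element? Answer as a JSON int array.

T: 1·2+6·3+5·0+6·1 = 26 | 6·3+1·8 = 26
R: 1·2+6·5+5·0+6·0 = 32 | 6·5+1·2 = 32
Z: 1·0+6·5+5·0+6·2 = 42 | 6·6+1·6 = 42
X: 1·8+6·0+5·2+6·6 = 54 | 6·8+1·6 = 54
D: 1·4+6·0+5·5+6·0 = 29 | 6·4+1·5 = 29
gcd(1,6,5,6,6,1) = 1

Coefficients: [1, 6, 5, 6, 6, 1]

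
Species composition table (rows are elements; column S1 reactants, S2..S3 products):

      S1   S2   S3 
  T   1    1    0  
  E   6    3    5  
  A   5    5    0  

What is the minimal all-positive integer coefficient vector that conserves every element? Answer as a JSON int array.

Coefficients: [5, 5, 3]

T: 5·1 = 5 | 5·1+3·0 = 5
E: 5·6 = 30 | 5·3+3·5 = 30
A: 5·5 = 25 | 5·5+3·0 = 25
gcd(5,5,3) = 1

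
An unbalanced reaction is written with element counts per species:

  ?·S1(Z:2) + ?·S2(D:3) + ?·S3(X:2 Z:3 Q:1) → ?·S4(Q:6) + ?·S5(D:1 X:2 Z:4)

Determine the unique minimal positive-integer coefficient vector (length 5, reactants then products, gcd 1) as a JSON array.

D: 3·0+2·3+6·0 = 6 | 1·0+6·1 = 6
X: 3·0+2·0+6·2 = 12 | 1·0+6·2 = 12
Z: 3·2+2·0+6·3 = 24 | 1·0+6·4 = 24
Q: 3·0+2·0+6·1 = 6 | 1·6+6·0 = 6
gcd(3,2,6,1,6) = 1

Coefficients: [3, 2, 6, 1, 6]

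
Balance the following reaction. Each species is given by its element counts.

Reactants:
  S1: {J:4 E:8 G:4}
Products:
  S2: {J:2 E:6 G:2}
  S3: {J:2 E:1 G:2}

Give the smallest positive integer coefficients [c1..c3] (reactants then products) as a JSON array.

J: 5·4 = 20 | 6·2+4·2 = 20
E: 5·8 = 40 | 6·6+4·1 = 40
G: 5·4 = 20 | 6·2+4·2 = 20
gcd(5,6,4) = 1

Coefficients: [5, 6, 4]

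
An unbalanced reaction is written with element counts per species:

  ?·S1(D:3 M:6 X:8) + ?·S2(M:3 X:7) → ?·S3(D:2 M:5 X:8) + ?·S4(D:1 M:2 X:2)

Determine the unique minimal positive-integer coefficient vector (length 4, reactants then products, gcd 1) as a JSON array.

D: 5·3+2·0 = 15 | 6·2+3·1 = 15
M: 5·6+2·3 = 36 | 6·5+3·2 = 36
X: 5·8+2·7 = 54 | 6·8+3·2 = 54
gcd(5,2,6,3) = 1

Coefficients: [5, 2, 6, 3]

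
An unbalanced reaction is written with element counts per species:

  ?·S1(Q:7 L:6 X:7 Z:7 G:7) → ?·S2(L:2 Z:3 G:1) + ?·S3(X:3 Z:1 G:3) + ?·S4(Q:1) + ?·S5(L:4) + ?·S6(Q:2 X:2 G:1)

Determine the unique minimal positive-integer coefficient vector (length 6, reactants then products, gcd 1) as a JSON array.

Q: 2·7 = 14 | 4·0+2·0+6·1+1·0+4·2 = 14
L: 2·6 = 12 | 4·2+2·0+6·0+1·4+4·0 = 12
X: 2·7 = 14 | 4·0+2·3+6·0+1·0+4·2 = 14
Z: 2·7 = 14 | 4·3+2·1+6·0+1·0+4·0 = 14
G: 2·7 = 14 | 4·1+2·3+6·0+1·0+4·1 = 14
gcd(2,4,2,6,1,4) = 1

Coefficients: [2, 4, 2, 6, 1, 4]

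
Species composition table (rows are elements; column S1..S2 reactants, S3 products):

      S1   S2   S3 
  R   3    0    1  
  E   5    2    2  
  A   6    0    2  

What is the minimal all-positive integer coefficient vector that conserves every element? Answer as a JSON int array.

R: 2·3+1·0 = 6 | 6·1 = 6
E: 2·5+1·2 = 12 | 6·2 = 12
A: 2·6+1·0 = 12 | 6·2 = 12
gcd(2,1,6) = 1

Coefficients: [2, 1, 6]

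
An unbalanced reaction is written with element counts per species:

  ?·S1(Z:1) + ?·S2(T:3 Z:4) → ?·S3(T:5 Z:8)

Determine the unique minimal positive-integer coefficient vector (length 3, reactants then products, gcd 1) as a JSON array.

Coefficients: [4, 5, 3]

T: 4·0+5·3 = 15 | 3·5 = 15
Z: 4·1+5·4 = 24 | 3·8 = 24
gcd(4,5,3) = 1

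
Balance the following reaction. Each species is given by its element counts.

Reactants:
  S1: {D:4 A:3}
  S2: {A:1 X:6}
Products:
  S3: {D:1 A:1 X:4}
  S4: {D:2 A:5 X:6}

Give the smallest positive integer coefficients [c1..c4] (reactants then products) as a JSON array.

Coefficients: [2, 5, 6, 1]

D: 2·4+5·0 = 8 | 6·1+1·2 = 8
A: 2·3+5·1 = 11 | 6·1+1·5 = 11
X: 2·0+5·6 = 30 | 6·4+1·6 = 30
gcd(2,5,6,1) = 1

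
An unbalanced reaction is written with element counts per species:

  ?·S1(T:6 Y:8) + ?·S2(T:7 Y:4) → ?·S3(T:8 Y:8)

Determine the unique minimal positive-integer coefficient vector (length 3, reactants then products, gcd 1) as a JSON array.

Coefficients: [3, 2, 4]

T: 3·6+2·7 = 32 | 4·8 = 32
Y: 3·8+2·4 = 32 | 4·8 = 32
gcd(3,2,4) = 1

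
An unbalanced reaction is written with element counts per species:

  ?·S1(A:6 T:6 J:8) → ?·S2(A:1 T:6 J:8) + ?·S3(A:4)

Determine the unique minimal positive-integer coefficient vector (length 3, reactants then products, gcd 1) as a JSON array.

A: 4·6 = 24 | 4·1+5·4 = 24
T: 4·6 = 24 | 4·6+5·0 = 24
J: 4·8 = 32 | 4·8+5·0 = 32
gcd(4,4,5) = 1

Coefficients: [4, 4, 5]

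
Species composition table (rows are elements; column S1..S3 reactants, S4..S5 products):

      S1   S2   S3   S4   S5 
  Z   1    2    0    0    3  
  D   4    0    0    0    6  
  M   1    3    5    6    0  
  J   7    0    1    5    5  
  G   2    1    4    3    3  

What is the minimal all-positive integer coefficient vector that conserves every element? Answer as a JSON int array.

Z: 6·1+3·2+3·0 = 12 | 5·0+4·3 = 12
D: 6·4+3·0+3·0 = 24 | 5·0+4·6 = 24
M: 6·1+3·3+3·5 = 30 | 5·6+4·0 = 30
J: 6·7+3·0+3·1 = 45 | 5·5+4·5 = 45
G: 6·2+3·1+3·4 = 27 | 5·3+4·3 = 27
gcd(6,3,3,5,4) = 1

Coefficients: [6, 3, 3, 5, 4]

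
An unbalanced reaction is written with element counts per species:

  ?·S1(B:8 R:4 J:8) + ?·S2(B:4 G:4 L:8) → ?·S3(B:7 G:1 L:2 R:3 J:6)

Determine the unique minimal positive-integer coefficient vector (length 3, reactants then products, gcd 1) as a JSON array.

B: 3·8+1·4 = 28 | 4·7 = 28
G: 3·0+1·4 = 4 | 4·1 = 4
L: 3·0+1·8 = 8 | 4·2 = 8
R: 3·4+1·0 = 12 | 4·3 = 12
J: 3·8+1·0 = 24 | 4·6 = 24
gcd(3,1,4) = 1

Coefficients: [3, 1, 4]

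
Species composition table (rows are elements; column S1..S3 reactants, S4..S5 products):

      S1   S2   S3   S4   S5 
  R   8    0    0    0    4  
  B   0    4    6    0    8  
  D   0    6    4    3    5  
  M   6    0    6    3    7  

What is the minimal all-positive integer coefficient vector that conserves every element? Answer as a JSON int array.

Coefficients: [3, 3, 6, 4, 6]

R: 3·8+3·0+6·0 = 24 | 4·0+6·4 = 24
B: 3·0+3·4+6·6 = 48 | 4·0+6·8 = 48
D: 3·0+3·6+6·4 = 42 | 4·3+6·5 = 42
M: 3·6+3·0+6·6 = 54 | 4·3+6·7 = 54
gcd(3,3,6,4,6) = 1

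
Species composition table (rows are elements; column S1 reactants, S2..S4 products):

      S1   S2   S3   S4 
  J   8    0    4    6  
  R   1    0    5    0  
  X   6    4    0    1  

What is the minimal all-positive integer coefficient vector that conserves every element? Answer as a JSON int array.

Coefficients: [5, 6, 1, 6]

J: 5·8 = 40 | 6·0+1·4+6·6 = 40
R: 5·1 = 5 | 6·0+1·5+6·0 = 5
X: 5·6 = 30 | 6·4+1·0+6·1 = 30
gcd(5,6,1,6) = 1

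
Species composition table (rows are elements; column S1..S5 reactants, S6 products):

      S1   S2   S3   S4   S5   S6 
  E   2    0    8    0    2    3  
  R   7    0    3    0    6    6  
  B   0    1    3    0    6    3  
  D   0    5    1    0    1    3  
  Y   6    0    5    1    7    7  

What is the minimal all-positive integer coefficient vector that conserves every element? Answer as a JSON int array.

E: 3·2+3·0+1·8+5·0+2·2 = 18 | 6·3 = 18
R: 3·7+3·0+1·3+5·0+2·6 = 36 | 6·6 = 36
B: 3·0+3·1+1·3+5·0+2·6 = 18 | 6·3 = 18
D: 3·0+3·5+1·1+5·0+2·1 = 18 | 6·3 = 18
Y: 3·6+3·0+1·5+5·1+2·7 = 42 | 6·7 = 42
gcd(3,3,1,5,2,6) = 1

Coefficients: [3, 3, 1, 5, 2, 6]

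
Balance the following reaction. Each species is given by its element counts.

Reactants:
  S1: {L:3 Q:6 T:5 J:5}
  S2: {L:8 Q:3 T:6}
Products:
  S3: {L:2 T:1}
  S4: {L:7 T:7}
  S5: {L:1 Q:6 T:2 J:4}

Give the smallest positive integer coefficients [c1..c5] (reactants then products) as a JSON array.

L: 4·3+2·8 = 28 | 1·2+3·7+5·1 = 28
Q: 4·6+2·3 = 30 | 1·0+3·0+5·6 = 30
T: 4·5+2·6 = 32 | 1·1+3·7+5·2 = 32
J: 4·5+2·0 = 20 | 1·0+3·0+5·4 = 20
gcd(4,2,1,3,5) = 1

Coefficients: [4, 2, 1, 3, 5]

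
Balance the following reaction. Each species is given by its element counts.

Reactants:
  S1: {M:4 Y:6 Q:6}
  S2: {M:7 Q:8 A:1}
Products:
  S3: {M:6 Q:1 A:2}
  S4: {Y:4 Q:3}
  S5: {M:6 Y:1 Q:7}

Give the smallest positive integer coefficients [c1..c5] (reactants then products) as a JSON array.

M: 5·4+4·7 = 48 | 2·6+6·0+6·6 = 48
Y: 5·6+4·0 = 30 | 2·0+6·4+6·1 = 30
Q: 5·6+4·8 = 62 | 2·1+6·3+6·7 = 62
A: 5·0+4·1 = 4 | 2·2+6·0+6·0 = 4
gcd(5,4,2,6,6) = 1

Coefficients: [5, 4, 2, 6, 6]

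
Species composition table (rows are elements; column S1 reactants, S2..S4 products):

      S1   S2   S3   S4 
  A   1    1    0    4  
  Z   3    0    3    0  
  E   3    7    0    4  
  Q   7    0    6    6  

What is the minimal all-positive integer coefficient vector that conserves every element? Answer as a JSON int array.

A: 6·1 = 6 | 2·1+6·0+1·4 = 6
Z: 6·3 = 18 | 2·0+6·3+1·0 = 18
E: 6·3 = 18 | 2·7+6·0+1·4 = 18
Q: 6·7 = 42 | 2·0+6·6+1·6 = 42
gcd(6,2,6,1) = 1

Coefficients: [6, 2, 6, 1]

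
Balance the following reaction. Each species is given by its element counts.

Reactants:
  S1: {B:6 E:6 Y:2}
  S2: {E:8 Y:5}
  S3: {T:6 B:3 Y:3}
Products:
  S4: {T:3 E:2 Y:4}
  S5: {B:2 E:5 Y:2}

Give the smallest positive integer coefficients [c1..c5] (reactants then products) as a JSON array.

T: 1·0+4·0+2·6 = 12 | 4·3+6·0 = 12
B: 1·6+4·0+2·3 = 12 | 4·0+6·2 = 12
E: 1·6+4·8+2·0 = 38 | 4·2+6·5 = 38
Y: 1·2+4·5+2·3 = 28 | 4·4+6·2 = 28
gcd(1,4,2,4,6) = 1

Coefficients: [1, 4, 2, 4, 6]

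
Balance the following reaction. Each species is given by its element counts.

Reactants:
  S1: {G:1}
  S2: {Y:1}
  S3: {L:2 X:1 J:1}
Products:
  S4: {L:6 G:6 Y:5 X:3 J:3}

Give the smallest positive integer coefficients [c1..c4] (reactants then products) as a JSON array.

Coefficients: [6, 5, 3, 1]

L: 6·0+5·0+3·2 = 6 | 1·6 = 6
G: 6·1+5·0+3·0 = 6 | 1·6 = 6
Y: 6·0+5·1+3·0 = 5 | 1·5 = 5
X: 6·0+5·0+3·1 = 3 | 1·3 = 3
J: 6·0+5·0+3·1 = 3 | 1·3 = 3
gcd(6,5,3,1) = 1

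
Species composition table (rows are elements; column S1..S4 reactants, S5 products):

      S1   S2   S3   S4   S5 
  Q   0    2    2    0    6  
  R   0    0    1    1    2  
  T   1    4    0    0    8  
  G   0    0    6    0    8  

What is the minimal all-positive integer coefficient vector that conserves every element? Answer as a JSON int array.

Coefficients: [4, 5, 4, 2, 3]

Q: 4·0+5·2+4·2+2·0 = 18 | 3·6 = 18
R: 4·0+5·0+4·1+2·1 = 6 | 3·2 = 6
T: 4·1+5·4+4·0+2·0 = 24 | 3·8 = 24
G: 4·0+5·0+4·6+2·0 = 24 | 3·8 = 24
gcd(4,5,4,2,3) = 1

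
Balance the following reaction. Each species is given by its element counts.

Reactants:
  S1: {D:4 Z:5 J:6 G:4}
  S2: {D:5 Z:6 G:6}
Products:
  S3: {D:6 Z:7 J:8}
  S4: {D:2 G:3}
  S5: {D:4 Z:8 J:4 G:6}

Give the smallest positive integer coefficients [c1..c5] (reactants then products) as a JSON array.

Coefficients: [6, 4, 2, 6, 5]

D: 6·4+4·5 = 44 | 2·6+6·2+5·4 = 44
Z: 6·5+4·6 = 54 | 2·7+6·0+5·8 = 54
J: 6·6+4·0 = 36 | 2·8+6·0+5·4 = 36
G: 6·4+4·6 = 48 | 2·0+6·3+5·6 = 48
gcd(6,4,2,6,5) = 1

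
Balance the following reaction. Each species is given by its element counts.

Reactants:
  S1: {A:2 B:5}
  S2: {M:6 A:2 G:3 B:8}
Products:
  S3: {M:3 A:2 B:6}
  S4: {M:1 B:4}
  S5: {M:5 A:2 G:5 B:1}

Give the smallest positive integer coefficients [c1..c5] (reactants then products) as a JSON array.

M: 1·0+5·6 = 30 | 3·3+6·1+3·5 = 30
A: 1·2+5·2 = 12 | 3·2+6·0+3·2 = 12
G: 1·0+5·3 = 15 | 3·0+6·0+3·5 = 15
B: 1·5+5·8 = 45 | 3·6+6·4+3·1 = 45
gcd(1,5,3,6,3) = 1

Coefficients: [1, 5, 3, 6, 3]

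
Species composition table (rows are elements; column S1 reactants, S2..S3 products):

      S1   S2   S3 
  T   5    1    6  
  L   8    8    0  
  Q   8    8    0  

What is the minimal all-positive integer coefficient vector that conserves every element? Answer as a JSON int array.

Coefficients: [3, 3, 2]

T: 3·5 = 15 | 3·1+2·6 = 15
L: 3·8 = 24 | 3·8+2·0 = 24
Q: 3·8 = 24 | 3·8+2·0 = 24
gcd(3,3,2) = 1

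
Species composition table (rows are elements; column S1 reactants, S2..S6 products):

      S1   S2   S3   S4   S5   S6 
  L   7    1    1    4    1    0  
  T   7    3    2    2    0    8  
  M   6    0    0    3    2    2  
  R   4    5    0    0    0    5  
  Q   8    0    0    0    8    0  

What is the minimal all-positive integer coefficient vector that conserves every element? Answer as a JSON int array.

Coefficients: [5, 3, 3, 6, 5, 1]

L: 5·7 = 35 | 3·1+3·1+6·4+5·1+1·0 = 35
T: 5·7 = 35 | 3·3+3·2+6·2+5·0+1·8 = 35
M: 5·6 = 30 | 3·0+3·0+6·3+5·2+1·2 = 30
R: 5·4 = 20 | 3·5+3·0+6·0+5·0+1·5 = 20
Q: 5·8 = 40 | 3·0+3·0+6·0+5·8+1·0 = 40
gcd(5,3,3,6,5,1) = 1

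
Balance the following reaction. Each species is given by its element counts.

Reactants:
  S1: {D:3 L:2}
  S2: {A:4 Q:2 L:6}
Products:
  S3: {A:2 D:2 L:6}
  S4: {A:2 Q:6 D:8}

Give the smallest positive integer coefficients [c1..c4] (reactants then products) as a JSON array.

Coefficients: [6, 3, 5, 1]

A: 6·0+3·4 = 12 | 5·2+1·2 = 12
Q: 6·0+3·2 = 6 | 5·0+1·6 = 6
D: 6·3+3·0 = 18 | 5·2+1·8 = 18
L: 6·2+3·6 = 30 | 5·6+1·0 = 30
gcd(6,3,5,1) = 1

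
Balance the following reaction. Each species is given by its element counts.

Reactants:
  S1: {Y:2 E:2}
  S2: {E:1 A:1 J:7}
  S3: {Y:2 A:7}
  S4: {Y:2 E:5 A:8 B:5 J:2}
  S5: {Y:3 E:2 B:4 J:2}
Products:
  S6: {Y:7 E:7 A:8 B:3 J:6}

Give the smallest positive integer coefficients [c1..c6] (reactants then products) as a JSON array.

Y: 6·2+2·0+2·2+1·2+1·3 = 21 | 3·7 = 21
E: 6·2+2·1+2·0+1·5+1·2 = 21 | 3·7 = 21
A: 6·0+2·1+2·7+1·8+1·0 = 24 | 3·8 = 24
B: 6·0+2·0+2·0+1·5+1·4 = 9 | 3·3 = 9
J: 6·0+2·7+2·0+1·2+1·2 = 18 | 3·6 = 18
gcd(6,2,2,1,1,3) = 1

Coefficients: [6, 2, 2, 1, 1, 3]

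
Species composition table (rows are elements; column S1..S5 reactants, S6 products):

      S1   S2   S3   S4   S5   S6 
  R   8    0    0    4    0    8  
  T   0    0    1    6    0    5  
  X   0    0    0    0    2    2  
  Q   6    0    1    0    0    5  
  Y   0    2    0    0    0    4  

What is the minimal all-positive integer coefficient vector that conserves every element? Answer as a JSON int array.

R: 2·8+6·0+3·0+2·4+3·0 = 24 | 3·8 = 24
T: 2·0+6·0+3·1+2·6+3·0 = 15 | 3·5 = 15
X: 2·0+6·0+3·0+2·0+3·2 = 6 | 3·2 = 6
Q: 2·6+6·0+3·1+2·0+3·0 = 15 | 3·5 = 15
Y: 2·0+6·2+3·0+2·0+3·0 = 12 | 3·4 = 12
gcd(2,6,3,2,3,3) = 1

Coefficients: [2, 6, 3, 2, 3, 3]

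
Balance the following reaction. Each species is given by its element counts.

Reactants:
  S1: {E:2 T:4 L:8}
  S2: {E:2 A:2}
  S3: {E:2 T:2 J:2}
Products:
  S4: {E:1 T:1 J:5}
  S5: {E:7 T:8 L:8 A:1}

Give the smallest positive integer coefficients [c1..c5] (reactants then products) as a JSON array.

E: 2·2+1·2+5·2 = 16 | 2·1+2·7 = 16
T: 2·4+1·0+5·2 = 18 | 2·1+2·8 = 18
J: 2·0+1·0+5·2 = 10 | 2·5+2·0 = 10
L: 2·8+1·0+5·0 = 16 | 2·0+2·8 = 16
A: 2·0+1·2+5·0 = 2 | 2·0+2·1 = 2
gcd(2,1,5,2,2) = 1

Coefficients: [2, 1, 5, 2, 2]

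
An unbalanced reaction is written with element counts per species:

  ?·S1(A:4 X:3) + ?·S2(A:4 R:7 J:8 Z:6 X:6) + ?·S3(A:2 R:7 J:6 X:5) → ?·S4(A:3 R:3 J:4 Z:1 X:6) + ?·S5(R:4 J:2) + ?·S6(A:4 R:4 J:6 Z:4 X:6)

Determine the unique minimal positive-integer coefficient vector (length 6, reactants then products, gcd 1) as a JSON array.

A: 1·4+3·4+3·2 = 22 | 2·3+5·0+4·4 = 22
R: 1·0+3·7+3·7 = 42 | 2·3+5·4+4·4 = 42
J: 1·0+3·8+3·6 = 42 | 2·4+5·2+4·6 = 42
Z: 1·0+3·6+3·0 = 18 | 2·1+5·0+4·4 = 18
X: 1·3+3·6+3·5 = 36 | 2·6+5·0+4·6 = 36
gcd(1,3,3,2,5,4) = 1

Coefficients: [1, 3, 3, 2, 5, 4]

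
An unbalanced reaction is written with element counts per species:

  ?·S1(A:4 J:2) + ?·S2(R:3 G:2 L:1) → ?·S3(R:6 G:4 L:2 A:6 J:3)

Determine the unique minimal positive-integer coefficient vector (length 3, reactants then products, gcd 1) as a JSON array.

R: 3·0+4·3 = 12 | 2·6 = 12
G: 3·0+4·2 = 8 | 2·4 = 8
L: 3·0+4·1 = 4 | 2·2 = 4
A: 3·4+4·0 = 12 | 2·6 = 12
J: 3·2+4·0 = 6 | 2·3 = 6
gcd(3,4,2) = 1

Coefficients: [3, 4, 2]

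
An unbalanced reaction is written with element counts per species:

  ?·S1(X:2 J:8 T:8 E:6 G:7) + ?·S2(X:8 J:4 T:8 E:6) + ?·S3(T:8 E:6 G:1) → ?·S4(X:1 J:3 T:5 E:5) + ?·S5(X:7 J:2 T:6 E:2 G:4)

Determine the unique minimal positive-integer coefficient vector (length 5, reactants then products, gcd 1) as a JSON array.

X: 1·2+2·8+1·0 = 18 | 4·1+2·7 = 18
J: 1·8+2·4+1·0 = 16 | 4·3+2·2 = 16
T: 1·8+2·8+1·8 = 32 | 4·5+2·6 = 32
E: 1·6+2·6+1·6 = 24 | 4·5+2·2 = 24
G: 1·7+2·0+1·1 = 8 | 4·0+2·4 = 8
gcd(1,2,1,4,2) = 1

Coefficients: [1, 2, 1, 4, 2]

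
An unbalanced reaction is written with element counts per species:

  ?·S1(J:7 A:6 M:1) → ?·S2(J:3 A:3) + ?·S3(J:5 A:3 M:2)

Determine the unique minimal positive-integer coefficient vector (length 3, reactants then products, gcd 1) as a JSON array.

Coefficients: [2, 3, 1]

J: 2·7 = 14 | 3·3+1·5 = 14
A: 2·6 = 12 | 3·3+1·3 = 12
M: 2·1 = 2 | 3·0+1·2 = 2
gcd(2,3,1) = 1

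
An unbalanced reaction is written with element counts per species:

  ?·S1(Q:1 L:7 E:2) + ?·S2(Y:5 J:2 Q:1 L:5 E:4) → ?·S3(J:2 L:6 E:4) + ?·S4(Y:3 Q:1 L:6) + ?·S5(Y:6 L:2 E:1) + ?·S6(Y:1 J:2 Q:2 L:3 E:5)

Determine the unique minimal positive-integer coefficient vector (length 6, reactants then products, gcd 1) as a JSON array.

Y: 1·0+2·5 = 10 | 1·0+1·3+1·6+1·1 = 10
J: 1·0+2·2 = 4 | 1·2+1·0+1·0+1·2 = 4
Q: 1·1+2·1 = 3 | 1·0+1·1+1·0+1·2 = 3
L: 1·7+2·5 = 17 | 1·6+1·6+1·2+1·3 = 17
E: 1·2+2·4 = 10 | 1·4+1·0+1·1+1·5 = 10
gcd(1,2,1,1,1,1) = 1

Coefficients: [1, 2, 1, 1, 1, 1]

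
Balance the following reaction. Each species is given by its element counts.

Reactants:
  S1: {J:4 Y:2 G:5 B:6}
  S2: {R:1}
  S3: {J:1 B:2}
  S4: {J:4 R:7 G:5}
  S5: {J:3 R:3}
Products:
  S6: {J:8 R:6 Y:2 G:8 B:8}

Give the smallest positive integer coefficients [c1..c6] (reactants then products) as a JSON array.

Coefficients: [5, 6, 5, 3, 1, 5]

J: 5·4+6·0+5·1+3·4+1·3 = 40 | 5·8 = 40
R: 5·0+6·1+5·0+3·7+1·3 = 30 | 5·6 = 30
Y: 5·2+6·0+5·0+3·0+1·0 = 10 | 5·2 = 10
G: 5·5+6·0+5·0+3·5+1·0 = 40 | 5·8 = 40
B: 5·6+6·0+5·2+3·0+1·0 = 40 | 5·8 = 40
gcd(5,6,5,3,1,5) = 1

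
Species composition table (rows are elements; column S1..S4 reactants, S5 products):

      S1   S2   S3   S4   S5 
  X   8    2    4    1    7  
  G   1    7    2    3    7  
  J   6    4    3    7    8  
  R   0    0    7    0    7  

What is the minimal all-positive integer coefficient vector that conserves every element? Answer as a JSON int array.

X: 1·8+3·2+5·4+1·1 = 35 | 5·7 = 35
G: 1·1+3·7+5·2+1·3 = 35 | 5·7 = 35
J: 1·6+3·4+5·3+1·7 = 40 | 5·8 = 40
R: 1·0+3·0+5·7+1·0 = 35 | 5·7 = 35
gcd(1,3,5,1,5) = 1

Coefficients: [1, 3, 5, 1, 5]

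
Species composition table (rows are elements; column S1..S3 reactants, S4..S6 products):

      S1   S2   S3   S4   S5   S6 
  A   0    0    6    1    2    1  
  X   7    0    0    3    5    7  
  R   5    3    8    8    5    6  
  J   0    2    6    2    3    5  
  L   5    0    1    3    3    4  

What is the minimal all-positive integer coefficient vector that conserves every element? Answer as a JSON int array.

A: 3·0+4·0+1·6 = 6 | 3·1+1·2+1·1 = 6
X: 3·7+4·0+1·0 = 21 | 3·3+1·5+1·7 = 21
R: 3·5+4·3+1·8 = 35 | 3·8+1·5+1·6 = 35
J: 3·0+4·2+1·6 = 14 | 3·2+1·3+1·5 = 14
L: 3·5+4·0+1·1 = 16 | 3·3+1·3+1·4 = 16
gcd(3,4,1,3,1,1) = 1

Coefficients: [3, 4, 1, 3, 1, 1]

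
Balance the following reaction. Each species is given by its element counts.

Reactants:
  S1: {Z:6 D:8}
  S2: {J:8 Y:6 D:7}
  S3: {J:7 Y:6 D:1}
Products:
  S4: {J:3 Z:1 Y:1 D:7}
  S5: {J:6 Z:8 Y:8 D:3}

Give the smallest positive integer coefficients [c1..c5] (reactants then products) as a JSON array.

J: 5·0+1·8+4·7 = 36 | 6·3+3·6 = 36
Z: 5·6+1·0+4·0 = 30 | 6·1+3·8 = 30
Y: 5·0+1·6+4·6 = 30 | 6·1+3·8 = 30
D: 5·8+1·7+4·1 = 51 | 6·7+3·3 = 51
gcd(5,1,4,6,3) = 1

Coefficients: [5, 1, 4, 6, 3]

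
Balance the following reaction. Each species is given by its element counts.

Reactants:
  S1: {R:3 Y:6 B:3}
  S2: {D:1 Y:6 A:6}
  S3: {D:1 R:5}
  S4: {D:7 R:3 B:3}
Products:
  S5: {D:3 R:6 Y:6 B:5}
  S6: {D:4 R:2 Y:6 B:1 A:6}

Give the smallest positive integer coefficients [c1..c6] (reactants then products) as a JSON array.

D: 1·0+4·1+1·1+2·7 = 19 | 1·3+4·4 = 19
R: 1·3+4·0+1·5+2·3 = 14 | 1·6+4·2 = 14
Y: 1·6+4·6+1·0+2·0 = 30 | 1·6+4·6 = 30
B: 1·3+4·0+1·0+2·3 = 9 | 1·5+4·1 = 9
A: 1·0+4·6+1·0+2·0 = 24 | 1·0+4·6 = 24
gcd(1,4,1,2,1,4) = 1

Coefficients: [1, 4, 1, 2, 1, 4]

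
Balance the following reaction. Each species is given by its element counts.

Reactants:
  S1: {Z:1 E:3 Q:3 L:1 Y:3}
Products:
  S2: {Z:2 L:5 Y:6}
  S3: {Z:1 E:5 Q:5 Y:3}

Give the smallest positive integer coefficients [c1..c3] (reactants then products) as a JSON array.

Coefficients: [5, 1, 3]

Z: 5·1 = 5 | 1·2+3·1 = 5
E: 5·3 = 15 | 1·0+3·5 = 15
Q: 5·3 = 15 | 1·0+3·5 = 15
L: 5·1 = 5 | 1·5+3·0 = 5
Y: 5·3 = 15 | 1·6+3·3 = 15
gcd(5,1,3) = 1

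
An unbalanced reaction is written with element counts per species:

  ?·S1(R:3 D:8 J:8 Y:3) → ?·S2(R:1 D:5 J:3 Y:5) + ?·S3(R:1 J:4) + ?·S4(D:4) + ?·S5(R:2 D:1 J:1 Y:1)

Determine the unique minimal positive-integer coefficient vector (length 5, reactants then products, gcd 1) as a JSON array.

Coefficients: [4, 2, 6, 5, 2]

R: 4·3 = 12 | 2·1+6·1+5·0+2·2 = 12
D: 4·8 = 32 | 2·5+6·0+5·4+2·1 = 32
J: 4·8 = 32 | 2·3+6·4+5·0+2·1 = 32
Y: 4·3 = 12 | 2·5+6·0+5·0+2·1 = 12
gcd(4,2,6,5,2) = 1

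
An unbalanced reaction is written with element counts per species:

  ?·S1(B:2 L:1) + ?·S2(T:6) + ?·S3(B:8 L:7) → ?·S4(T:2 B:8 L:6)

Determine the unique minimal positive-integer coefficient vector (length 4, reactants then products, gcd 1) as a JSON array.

T: 4·0+1·6+2·0 = 6 | 3·2 = 6
B: 4·2+1·0+2·8 = 24 | 3·8 = 24
L: 4·1+1·0+2·7 = 18 | 3·6 = 18
gcd(4,1,2,3) = 1

Coefficients: [4, 1, 2, 3]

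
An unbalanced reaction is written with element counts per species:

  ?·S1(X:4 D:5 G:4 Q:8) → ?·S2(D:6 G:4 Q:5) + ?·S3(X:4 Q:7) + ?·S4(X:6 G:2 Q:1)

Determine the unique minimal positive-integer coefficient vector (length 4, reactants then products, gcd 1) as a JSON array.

X: 6·4 = 24 | 5·0+3·4+2·6 = 24
D: 6·5 = 30 | 5·6+3·0+2·0 = 30
G: 6·4 = 24 | 5·4+3·0+2·2 = 24
Q: 6·8 = 48 | 5·5+3·7+2·1 = 48
gcd(6,5,3,2) = 1

Coefficients: [6, 5, 3, 2]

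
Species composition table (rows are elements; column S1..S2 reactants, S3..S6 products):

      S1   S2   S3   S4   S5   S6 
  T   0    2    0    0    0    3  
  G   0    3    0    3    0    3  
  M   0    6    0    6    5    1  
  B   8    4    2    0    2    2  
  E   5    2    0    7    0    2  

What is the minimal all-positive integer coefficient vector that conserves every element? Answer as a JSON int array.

Coefficients: [1, 3, 6, 1, 2, 2]

T: 1·0+3·2 = 6 | 6·0+1·0+2·0+2·3 = 6
G: 1·0+3·3 = 9 | 6·0+1·3+2·0+2·3 = 9
M: 1·0+3·6 = 18 | 6·0+1·6+2·5+2·1 = 18
B: 1·8+3·4 = 20 | 6·2+1·0+2·2+2·2 = 20
E: 1·5+3·2 = 11 | 6·0+1·7+2·0+2·2 = 11
gcd(1,3,6,1,2,2) = 1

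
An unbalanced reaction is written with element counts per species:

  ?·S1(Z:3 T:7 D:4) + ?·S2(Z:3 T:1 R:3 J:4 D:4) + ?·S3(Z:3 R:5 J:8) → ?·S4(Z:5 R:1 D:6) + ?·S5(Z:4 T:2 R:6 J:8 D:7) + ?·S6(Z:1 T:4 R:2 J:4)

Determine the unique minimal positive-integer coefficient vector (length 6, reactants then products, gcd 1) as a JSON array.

Z: 2·3+6·3+1·3 = 27 | 3·5+2·4+4·1 = 27
T: 2·7+6·1+1·0 = 20 | 3·0+2·2+4·4 = 20
R: 2·0+6·3+1·5 = 23 | 3·1+2·6+4·2 = 23
J: 2·0+6·4+1·8 = 32 | 3·0+2·8+4·4 = 32
D: 2·4+6·4+1·0 = 32 | 3·6+2·7+4·0 = 32
gcd(2,6,1,3,2,4) = 1

Coefficients: [2, 6, 1, 3, 2, 4]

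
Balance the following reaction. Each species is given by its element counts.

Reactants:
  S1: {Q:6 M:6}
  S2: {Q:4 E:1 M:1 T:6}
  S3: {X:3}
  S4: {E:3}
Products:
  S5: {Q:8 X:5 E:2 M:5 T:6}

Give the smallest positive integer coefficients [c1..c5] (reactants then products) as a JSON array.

Q: 2·6+3·4+5·0+1·0 = 24 | 3·8 = 24
X: 2·0+3·0+5·3+1·0 = 15 | 3·5 = 15
E: 2·0+3·1+5·0+1·3 = 6 | 3·2 = 6
M: 2·6+3·1+5·0+1·0 = 15 | 3·5 = 15
T: 2·0+3·6+5·0+1·0 = 18 | 3·6 = 18
gcd(2,3,5,1,3) = 1

Coefficients: [2, 3, 5, 1, 3]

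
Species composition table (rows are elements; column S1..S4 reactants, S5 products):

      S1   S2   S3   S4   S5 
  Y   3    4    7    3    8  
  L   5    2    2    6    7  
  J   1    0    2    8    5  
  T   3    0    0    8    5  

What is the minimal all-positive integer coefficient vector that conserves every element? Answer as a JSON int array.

Y: 3·3+1·4+3·7+2·3 = 40 | 5·8 = 40
L: 3·5+1·2+3·2+2·6 = 35 | 5·7 = 35
J: 3·1+1·0+3·2+2·8 = 25 | 5·5 = 25
T: 3·3+1·0+3·0+2·8 = 25 | 5·5 = 25
gcd(3,1,3,2,5) = 1

Coefficients: [3, 1, 3, 2, 5]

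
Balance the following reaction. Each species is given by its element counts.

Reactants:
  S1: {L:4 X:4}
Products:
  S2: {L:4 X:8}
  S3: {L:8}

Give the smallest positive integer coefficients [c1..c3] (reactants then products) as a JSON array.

Coefficients: [4, 2, 1]

L: 4·4 = 16 | 2·4+1·8 = 16
X: 4·4 = 16 | 2·8+1·0 = 16
gcd(4,2,1) = 1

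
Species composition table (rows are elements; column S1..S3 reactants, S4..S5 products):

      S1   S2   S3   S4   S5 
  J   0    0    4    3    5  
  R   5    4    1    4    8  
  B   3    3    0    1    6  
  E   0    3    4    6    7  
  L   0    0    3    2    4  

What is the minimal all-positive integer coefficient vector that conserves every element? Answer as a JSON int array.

Coefficients: [2, 5, 6, 3, 3]

J: 2·0+5·0+6·4 = 24 | 3·3+3·5 = 24
R: 2·5+5·4+6·1 = 36 | 3·4+3·8 = 36
B: 2·3+5·3+6·0 = 21 | 3·1+3·6 = 21
E: 2·0+5·3+6·4 = 39 | 3·6+3·7 = 39
L: 2·0+5·0+6·3 = 18 | 3·2+3·4 = 18
gcd(2,5,6,3,3) = 1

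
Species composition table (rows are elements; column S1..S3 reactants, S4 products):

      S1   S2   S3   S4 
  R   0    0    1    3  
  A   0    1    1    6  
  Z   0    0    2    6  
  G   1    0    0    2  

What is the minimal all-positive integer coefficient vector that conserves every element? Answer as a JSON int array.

R: 2·0+3·0+3·1 = 3 | 1·3 = 3
A: 2·0+3·1+3·1 = 6 | 1·6 = 6
Z: 2·0+3·0+3·2 = 6 | 1·6 = 6
G: 2·1+3·0+3·0 = 2 | 1·2 = 2
gcd(2,3,3,1) = 1

Coefficients: [2, 3, 3, 1]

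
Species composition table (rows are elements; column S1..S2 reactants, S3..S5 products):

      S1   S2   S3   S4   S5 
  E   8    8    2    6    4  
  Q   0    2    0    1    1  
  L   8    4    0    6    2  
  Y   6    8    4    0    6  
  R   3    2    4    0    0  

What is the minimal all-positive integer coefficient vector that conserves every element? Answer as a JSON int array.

Coefficients: [2, 5, 4, 4, 6]

E: 2·8+5·8 = 56 | 4·2+4·6+6·4 = 56
Q: 2·0+5·2 = 10 | 4·0+4·1+6·1 = 10
L: 2·8+5·4 = 36 | 4·0+4·6+6·2 = 36
Y: 2·6+5·8 = 52 | 4·4+4·0+6·6 = 52
R: 2·3+5·2 = 16 | 4·4+4·0+6·0 = 16
gcd(2,5,4,4,6) = 1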